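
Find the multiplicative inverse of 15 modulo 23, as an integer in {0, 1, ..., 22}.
Apply the extended Euclidean algorithm to (23, 15), tracking rows (r, s, t) with s·23 + t·15 = r. Each division r_prev = q·r_cur + r_new produces the new row as (previous row) − q·(current row):
  row A: (23, 1, 0)   [1·23 + 0·15 = 23]
  row B: (15, 0, 1)   [0·23 + 1·15 = 15]
  23 = 1·15 + 8   → row C = row A − 1·row B = (8, 1, −1)   [check: 1·23 − 1·15 = 8]
  15 = 1·8 + 7   → row D = row B − 1·row C = (7, −1, 2)   [check: −1·23 + 2·15 = 7]
  8 = 1·7 + 1   → row E = row C − 1·row D = (1, 2, −3)   [check: 2·23 − 3·15 = 1]
  7 = 7·1 + 0   → remainder 0, stop. gcd = 1 (last nonzero row E).
The gcd is 1, so 15 is invertible mod 23. The last nonzero row gives 2·23 − 3·15 = 1, so t = −3. So 15^(−1) ≡ −3 ≡ 20 (mod 23). Verify: 15 · 20 = 300 ≡ 1 (mod 23). ✓

Final answer: 15^(−1) ≡ 20 (mod 23)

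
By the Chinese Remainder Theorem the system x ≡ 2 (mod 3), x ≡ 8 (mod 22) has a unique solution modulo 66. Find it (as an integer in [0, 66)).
The moduli 3, 22 are pairwise coprime, so by the CRT there is a unique solution mod 3·22 = 66.
Solve by successive substitution. Start with x ≡ 2 (mod 3).
  Combine with x ≡ 8 (mod 22): write x = 2 + 3·t and require 2 + 3·t ≡ 8 (mod 22), i.e. 3·t ≡ 8 − 2 ≡ 6 (mod 22). Since 3^(−1) ≡ 15 (mod 22), t ≡ 15·6 ≡ 2 (mod 22). So x ≡ 2 + 3·2 = 8 (mod 66).
Unique solution in [0, 66): x = 8.

Final answer: x ≡ 8 (mod 66); the representative in [0, 66) is 8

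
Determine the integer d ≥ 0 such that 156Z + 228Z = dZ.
In the PID Z, (a, b) is generated by gcd(a, b). Compute gcd(228, 156) with the extended Euclidean algorithm, tracking rows (r, s, t) with s·228 + t·156 = r:
  row A: (228, 1, 0)   [1·228 + 0·156 = 228]
  row B: (156, 0, 1)   [0·228 + 1·156 = 156]
  228 = 1·156 + 72   → row C = row A − 1·row B = (72, 1, −1)   [check: 1·228 − 1·156 = 72]
  156 = 2·72 + 12   → row D = row B − 2·row C = (12, −2, 3)   [check: −2·228 + 3·156 = 12]
  72 = 6·12 + 0   → remainder 0, stop. gcd = 12 (last nonzero row D).
So gcd(156, 228) = 12, with Bézout identity −2·228 + 3·156 = 12. Containment (⊇): the Bézout identity exhibits 12 as an element of (156, 228), giving (12) ⊆ (156, 228). Containment (⊆): since 12 | 156 and 12 | 228 (156 = 12·13, 228 = 12·19), every Z-linear combination of 156 and 228 is divisible by 12, so (156, 228) ⊆ (12). Therefore (156, 228) = (12), d = 12.

Final answer: (156, 228) = (12); d = 12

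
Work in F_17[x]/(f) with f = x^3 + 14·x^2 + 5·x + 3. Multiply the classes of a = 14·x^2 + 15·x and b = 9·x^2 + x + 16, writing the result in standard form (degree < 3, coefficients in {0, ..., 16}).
Multiply as integer polynomials: a · b = 126·x^4 + 149·x^3 + 239·x^2 + 240·x. Reducing coefficients mod 17: a · b ≡ 7·x^4 + 13·x^3 + x^2 + 2·x. Now divide by f(x) = x^3 + 14·x^2 + 5·x + 3 in F_17[x], eliminating the leading term at each step:
  leading term 7·x^4: subtract (7·x)·f(x) = 7·x^4 + 13·x^3 + x^2 + 4·x, leaving 15·x (coefficients mod 17)
The degree is now < 3, so this is the remainder. Hence a · b ≡ 15·x in F_17[x]/(f).

Final answer: a · b ≡ 15·x (mod f(x))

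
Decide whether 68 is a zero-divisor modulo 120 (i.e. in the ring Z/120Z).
YES

gcd(68, 120) = 4 > 1, so 68 is not a unit in Z/120Z. In Z/nZ every nonzero non-unit is a zero-divisor: explicitly, take b = 120/gcd = 30 ≠ 0 (mod 120); then 68·30 = 2040 = 17·120, i.e. 68·30 ≡ 0 (mod 120). So 68 is a zero-divisor.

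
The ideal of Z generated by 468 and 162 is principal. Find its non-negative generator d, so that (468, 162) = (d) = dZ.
(468, 162) = (18); d = 18

In the PID Z, (a, b) is generated by gcd(a, b). Compute gcd(468, 162) with the extended Euclidean algorithm, tracking rows (r, s, t) with s·468 + t·162 = r:
  row A: (468, 1, 0)   [1·468 + 0·162 = 468]
  row B: (162, 0, 1)   [0·468 + 1·162 = 162]
  468 = 2·162 + 144   → row C = row A − 2·row B = (144, 1, −2)   [check: 1·468 − 2·162 = 144]
  162 = 1·144 + 18   → row D = row B − 1·row C = (18, −1, 3)   [check: −1·468 + 3·162 = 18]
  144 = 8·18 + 0   → remainder 0, stop. gcd = 18 (last nonzero row D).
So gcd(468, 162) = 18, with Bézout identity −1·468 + 3·162 = 18. Containment (⊇): the Bézout identity exhibits 18 as an element of (468, 162), giving (18) ⊆ (468, 162). Containment (⊆): since 18 | 468 and 18 | 162 (468 = 18·26, 162 = 18·9), every Z-linear combination of 468 and 162 is divisible by 18, so (468, 162) ⊆ (18). Therefore (468, 162) = (18), d = 18.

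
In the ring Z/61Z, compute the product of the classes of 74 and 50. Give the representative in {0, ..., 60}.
40

Reduce the factors first: 74 ≡ 13 (mod 61), so 74 · 50 ≡ 13 · 50 (mod 61). 13 · 50 = 650. Dividing by 61: 650 = 10·61 + 40. So (74 · 50) mod 61 = 40.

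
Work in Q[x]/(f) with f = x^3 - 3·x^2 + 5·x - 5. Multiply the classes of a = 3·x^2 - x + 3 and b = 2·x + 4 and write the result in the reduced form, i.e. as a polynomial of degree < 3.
First multiply in Q[x] without reducing: a · b = 6·x^3 + 10·x^2 + 2·x + 12. Now divide by f(x) = x^3 - 3·x^2 + 5·x - 5, eliminating the leading term at each step:
  leading term 6·x^3: subtract (6)·f(x) = 6·x^3 - 18·x^2 + 30·x - 30, leaving 28·x^2 - 28·x + 42
The degree is now < 3, so this is the remainder. Hence a · b ≡ 28·x^2 - 28·x + 42 in Q[x]/(f).

Final answer: a · b ≡ 28·x^2 - 28·x + 42 (mod f(x))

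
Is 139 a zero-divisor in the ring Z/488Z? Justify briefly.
NO

gcd(139, 488) = 1, so 139 is a unit in Z/488Z (it has a multiplicative inverse). A unit cannot be a zero-divisor: if 139·b ≡ 0 then multiplying both sides by 139^(−1) gives b ≡ 0. So 139 is not a zero-divisor.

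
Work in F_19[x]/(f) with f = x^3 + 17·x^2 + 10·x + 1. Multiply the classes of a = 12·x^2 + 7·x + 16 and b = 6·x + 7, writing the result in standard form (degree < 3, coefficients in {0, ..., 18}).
a · b ≡ 4·x^2 + 14·x + 2 (mod f(x))

Multiply as integer polynomials: a · b = 72·x^3 + 126·x^2 + 145·x + 112. Reducing coefficients mod 19: a · b ≡ 15·x^3 + 12·x^2 + 12·x + 17. Now divide by f(x) = x^3 + 17·x^2 + 10·x + 1 in F_19[x], eliminating the leading term at each step:
  leading term 15·x^3: subtract (15)·f(x) = 15·x^3 + 8·x^2 + 17·x + 15, leaving 4·x^2 + 14·x + 2 (coefficients mod 19)
The degree is now < 3, so this is the remainder. Hence a · b ≡ 4·x^2 + 14·x + 2 in F_19[x]/(f).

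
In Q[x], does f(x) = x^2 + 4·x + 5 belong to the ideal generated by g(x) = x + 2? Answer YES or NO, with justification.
In Q[x] the ideal (g) consists of all multiples of g, so f ∈ (g) iff g | f, i.e. iff the remainder of f on division by g is 0. Divide f by g (g is monic, so eliminate the leading term of the running remainder at each step):
  leading term x^2: subtract (x)·g(x) = x^2 + 2·x, leaving 2·x + 5
  leading term 2·x: subtract (2)·g(x) = 2·x + 4, leaving 1
The remainder r(x) = 1 ≠ 0 (and deg r < deg g), so g ∤ f, i.e. f ∉ (g).

Final answer: NO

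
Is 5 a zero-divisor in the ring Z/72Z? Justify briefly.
NO

gcd(5, 72) = 1, so 5 is a unit in Z/72Z (it has a multiplicative inverse). A unit cannot be a zero-divisor: if 5·b ≡ 0 then multiplying both sides by 5^(−1) gives b ≡ 0. So 5 is not a zero-divisor.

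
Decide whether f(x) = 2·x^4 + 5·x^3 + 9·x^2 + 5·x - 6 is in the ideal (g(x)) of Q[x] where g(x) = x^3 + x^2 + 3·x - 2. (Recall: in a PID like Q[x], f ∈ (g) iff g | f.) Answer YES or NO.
In Q[x] the ideal (g) consists of all multiples of g, so f ∈ (g) iff g | f, i.e. iff the remainder of f on division by g is 0. Divide f by g (g is monic, so eliminate the leading term of the running remainder at each step):
  leading term 2·x^4: subtract (2·x)·g(x) = 2·x^4 + 2·x^3 + 6·x^2 - 4·x, leaving 3·x^3 + 3·x^2 + 9·x - 6
  leading term 3·x^3: subtract (3)·g(x) = 3·x^3 + 3·x^2 + 9·x - 6, leaving 0
The remainder is 0, so f(x) = g(x) · h(x) with h(x) = 2·x + 3. Hence g | f, i.e. f ∈ (g).

Final answer: YES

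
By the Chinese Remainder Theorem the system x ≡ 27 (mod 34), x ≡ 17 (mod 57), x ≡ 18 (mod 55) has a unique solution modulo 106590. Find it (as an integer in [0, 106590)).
The moduli 34, 57, 55 are pairwise coprime, so by the CRT there is a unique solution mod 34·57·55 = 106590.
Solve by successive substitution. Start with x ≡ 27 (mod 34).
  Combine with x ≡ 17 (mod 57): write x = 27 + 34·t and require 27 + 34·t ≡ 17 (mod 57), i.e. 34·t ≡ 17 − 27 ≡ 47 (mod 57). Since 34^(−1) ≡ 52 (mod 57), t ≡ 52·47 ≡ 50 (mod 57). So x ≡ 27 + 34·50 = 1727 (mod 1938).
  Combine with x ≡ 18 (mod 55): write x = 1727 + 1938·t and require 1727 + 1938·t ≡ 18 (mod 55), i.e. 1938·t ≡ 18 − 1727 ≡ 51 (mod 55). Since 1938^(−1) ≡ 17 (mod 55) (1938 ≡ 13 (mod 55)), t ≡ 17·51 ≡ 42 (mod 55). So x ≡ 1727 + 1938·42 = 83123 (mod 106590).
Unique solution in [0, 106590): x = 83123.

Final answer: x ≡ 83123 (mod 106590); the representative in [0, 106590) is 83123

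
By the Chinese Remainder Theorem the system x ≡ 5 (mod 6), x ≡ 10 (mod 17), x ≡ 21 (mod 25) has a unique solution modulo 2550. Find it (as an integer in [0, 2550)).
x ≡ 1421 (mod 2550); the representative in [0, 2550) is 1421

The moduli 6, 17, 25 are pairwise coprime, so by the CRT there is a unique solution mod 6·17·25 = 2550.
Solve by successive substitution. Start with x ≡ 5 (mod 6).
  Combine with x ≡ 10 (mod 17): write x = 5 + 6·t and require 5 + 6·t ≡ 10 (mod 17), i.e. 6·t ≡ 10 − 5 ≡ 5 (mod 17). Since 6^(−1) ≡ 3 (mod 17), t ≡ 3·5 ≡ 15 (mod 17). So x ≡ 5 + 6·15 = 95 (mod 102).
  Combine with x ≡ 21 (mod 25): write x = 95 + 102·t and require 95 + 102·t ≡ 21 (mod 25), i.e. 102·t ≡ 21 − 95 ≡ 1 (mod 25). Since 102^(−1) ≡ 13 (mod 25) (102 ≡ 2 (mod 25)), t ≡ 13·1 ≡ 13 (mod 25). So x ≡ 95 + 102·13 = 1421 (mod 2550).
Unique solution in [0, 2550): x = 1421.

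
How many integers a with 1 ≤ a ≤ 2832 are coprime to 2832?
The number of a ∈ {1, ..., 2832} with gcd(a, 2832) = 1 is by definition Euler's totient φ(2832). φ is multiplicative, with φ(p^e) = p^e − p^(e−1). Factorise 2832 = 2^4 · 3 · 59. Then
  φ(2832) = (2^4 − 2^3) · (3 − 1) · (59 − 1) = 8 · 2 · 58 = 928.
So there are 928 such integers.

Final answer: 928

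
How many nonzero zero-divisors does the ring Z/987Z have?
In Z/987Z each nonzero element is either a unit (gcd with 987 is 1) or a zero-divisor (gcd > 1). The number of units is φ(987): factorise 987 = 3 · 7 · 47, so φ(987) = (3 − 1) · (7 − 1) · (47 − 1) = 2 · 6 · 46 = 552. The nonzero elements number 987 − 1 = 986. Hence the nonzero zero-divisors number 986 − 552 = 434.

Final answer: Z/987Z has 434 nonzero zero-divisors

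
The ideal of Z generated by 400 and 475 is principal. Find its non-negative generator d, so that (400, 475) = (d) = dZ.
(400, 475) = (25); d = 25

In the PID Z, (a, b) is generated by gcd(a, b). Compute gcd(475, 400) with the extended Euclidean algorithm, tracking rows (r, s, t) with s·475 + t·400 = r:
  row A: (475, 1, 0)   [1·475 + 0·400 = 475]
  row B: (400, 0, 1)   [0·475 + 1·400 = 400]
  475 = 1·400 + 75   → row C = row A − 1·row B = (75, 1, −1)   [check: 1·475 − 1·400 = 75]
  400 = 5·75 + 25   → row D = row B − 5·row C = (25, −5, 6)   [check: −5·475 + 6·400 = 25]
  75 = 3·25 + 0   → remainder 0, stop. gcd = 25 (last nonzero row D).
So gcd(400, 475) = 25, with Bézout identity −5·475 + 6·400 = 25. Containment (⊇): the Bézout identity exhibits 25 as an element of (400, 475), giving (25) ⊆ (400, 475). Containment (⊆): since 25 | 400 and 25 | 475 (400 = 25·16, 475 = 25·19), every Z-linear combination of 400 and 475 is divisible by 25, so (400, 475) ⊆ (25). Therefore (400, 475) = (25), d = 25.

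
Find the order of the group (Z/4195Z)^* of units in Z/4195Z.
(Z/4195Z)^* consists of the classes a with gcd(a, 4195) = 1, so its order is φ(4195). φ is multiplicative, with φ(p^e) = p^e − p^(e−1). Factorise 4195 = 5 · 839. Then
  φ(4195) = (5 − 1) · (839 − 1) = 4 · 838 = 3352.
Thus |(Z/4195Z)^*| = 3352.

Final answer: |(Z/4195Z)^*| = 3352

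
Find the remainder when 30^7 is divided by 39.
30

Use repeated squaring. Binary(7) = 111. Walk through the bits of the exponent 7 left-to-right: at each bit after the leading one, square the running value, then multiply by 30 if the bit is 1 (always reducing mod 39):
  bit 1 = 1 (leading): start with 30.
  bit 2 = 1: square 30^2 = 900 ≡ 3; bit is 1, so multiply 3·30 = 90 ≡ 12 (mod 39).
  bit 3 = 1: square 12^2 = 144 ≡ 27; bit is 1, so multiply 27·30 = 810 ≡ 30 (mod 39).
Final value: 30^7 ≡ 30 (mod 39).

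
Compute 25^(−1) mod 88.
25^(−1) ≡ 81 (mod 88)

Apply the extended Euclidean algorithm to (88, 25), tracking rows (r, s, t) with s·88 + t·25 = r. Each division r_prev = q·r_cur + r_new produces the new row as (previous row) − q·(current row):
  row A: (88, 1, 0)   [1·88 + 0·25 = 88]
  row B: (25, 0, 1)   [0·88 + 1·25 = 25]
  88 = 3·25 + 13   → row C = row A − 3·row B = (13, 1, −3)   [check: 1·88 − 3·25 = 13]
  25 = 1·13 + 12   → row D = row B − 1·row C = (12, −1, 4)   [check: −1·88 + 4·25 = 12]
  13 = 1·12 + 1   → row E = row C − 1·row D = (1, 2, −7)   [check: 2·88 − 7·25 = 1]
  12 = 12·1 + 0   → remainder 0, stop. gcd = 1 (last nonzero row E).
The gcd is 1, so 25 is invertible mod 88. The last nonzero row gives 2·88 − 7·25 = 1, so t = −7. So 25^(−1) ≡ −7 ≡ 81 (mod 88). Verify: 25 · 81 = 2025 ≡ 1 (mod 88). ✓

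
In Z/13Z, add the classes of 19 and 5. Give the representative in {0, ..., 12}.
11

Reduce the summands first: 19 ≡ 6 (mod 13), so 19 + 5 ≡ 6 + 5 (mod 13). 6 + 5 = 11; 11 = 0·13 + 11, so (19 + 5) mod 13 = 11.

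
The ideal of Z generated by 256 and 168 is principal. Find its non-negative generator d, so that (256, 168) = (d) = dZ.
(256, 168) = (8); d = 8

In the PID Z, (a, b) is generated by gcd(a, b). Compute gcd(256, 168) with the extended Euclidean algorithm, tracking rows (r, s, t) with s·256 + t·168 = r:
  row A: (256, 1, 0)   [1·256 + 0·168 = 256]
  row B: (168, 0, 1)   [0·256 + 1·168 = 168]
  256 = 1·168 + 88   → row C = row A − 1·row B = (88, 1, −1)   [check: 1·256 − 1·168 = 88]
  168 = 1·88 + 80   → row D = row B − 1·row C = (80, −1, 2)   [check: −1·256 + 2·168 = 80]
  88 = 1·80 + 8   → row E = row C − 1·row D = (8, 2, −3)   [check: 2·256 − 3·168 = 8]
  80 = 10·8 + 0   → remainder 0, stop. gcd = 8 (last nonzero row E).
So gcd(256, 168) = 8, with Bézout identity 2·256 − 3·168 = 8. Containment (⊇): the Bézout identity exhibits 8 as an element of (256, 168), giving (8) ⊆ (256, 168). Containment (⊆): since 8 | 256 and 8 | 168 (256 = 8·32, 168 = 8·21), every Z-linear combination of 256 and 168 is divisible by 8, so (256, 168) ⊆ (8). Therefore (256, 168) = (8), d = 8.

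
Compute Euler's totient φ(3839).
φ is multiplicative, with φ(p^e) = p^e − p^(e−1). Factorise 3839 = 11 · 349. Then
  φ(3839) = (11 − 1) · (349 − 1) = 10 · 348 = 3480.

Final answer: φ(3839) = 3480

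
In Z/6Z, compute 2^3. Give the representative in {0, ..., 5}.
2

Use repeated squaring. Binary(3) = 11. Walk through the bits of the exponent 3 left-to-right: at each bit after the leading one, square the running value, then multiply by 2 if the bit is 1 (always reducing mod 6):
  bit 1 = 1 (leading): start with 2.
  bit 2 = 1: square 2^2 = 4; bit is 1, so multiply 4·2 = 8 ≡ 2 (mod 6).
Final value: 2^3 ≡ 2 (mod 6).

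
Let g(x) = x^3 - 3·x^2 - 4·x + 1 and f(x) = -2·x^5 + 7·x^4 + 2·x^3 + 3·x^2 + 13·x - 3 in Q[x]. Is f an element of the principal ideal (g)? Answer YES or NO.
YES

In Q[x] the ideal (g) consists of all multiples of g, so f ∈ (g) iff g | f, i.e. iff the remainder of f on division by g is 0. Divide f by g (g is monic, so eliminate the leading term of the running remainder at each step):
  leading term -2·x^5: subtract (-2·x^2)·g(x) = -2·x^5 + 6·x^4 + 8·x^3 - 2·x^2, leaving x^4 - 6·x^3 + 5·x^2 + 13·x - 3
  leading term x^4: subtract (x)·g(x) = x^4 - 3·x^3 - 4·x^2 + x, leaving -3·x^3 + 9·x^2 + 12·x - 3
  leading term -3·x^3: subtract (-3)·g(x) = -3·x^3 + 9·x^2 + 12·x - 3, leaving 0
The remainder is 0, so f(x) = g(x) · h(x) with h(x) = -2·x^2 + x - 3. Hence g | f, i.e. f ∈ (g).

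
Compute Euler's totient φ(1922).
φ(1922) = 930

φ is multiplicative, with φ(p^e) = p^e − p^(e−1). Factorise 1922 = 2 · 31^2. Then
  φ(1922) = (2 − 1) · (31^2 − 31^1) = 1 · 930 = 930.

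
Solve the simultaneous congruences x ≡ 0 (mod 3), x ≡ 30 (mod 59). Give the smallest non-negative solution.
x ≡ 30 (mod 177); the representative in [0, 177) is 30

The moduli 3, 59 are pairwise coprime, so by the CRT there is a unique solution mod 3·59 = 177.
Solve by successive substitution. Start with x ≡ 0 (mod 3).
  Combine with x ≡ 30 (mod 59): write x = 3·t and require 3·t ≡ 30 (mod 59). Since 3^(−1) ≡ 20 (mod 59), t ≡ 20·30 ≡ 10 (mod 59). So x ≡ 3·10 = 30 (mod 177).
Unique solution in [0, 177): x = 30.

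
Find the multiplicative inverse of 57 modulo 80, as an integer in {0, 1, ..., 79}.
Apply the extended Euclidean algorithm to (80, 57), tracking rows (r, s, t) with s·80 + t·57 = r. Each division r_prev = q·r_cur + r_new produces the new row as (previous row) − q·(current row):
  row A: (80, 1, 0)   [1·80 + 0·57 = 80]
  row B: (57, 0, 1)   [0·80 + 1·57 = 57]
  80 = 1·57 + 23   → row C = row A − 1·row B = (23, 1, −1)   [check: 1·80 − 1·57 = 23]
  57 = 2·23 + 11   → row D = row B − 2·row C = (11, −2, 3)   [check: −2·80 + 3·57 = 11]
  23 = 2·11 + 1   → row E = row C − 2·row D = (1, 5, −7)   [check: 5·80 − 7·57 = 1]
  11 = 11·1 + 0   → remainder 0, stop. gcd = 1 (last nonzero row E).
The gcd is 1, so 57 is invertible mod 80. The last nonzero row gives 5·80 − 7·57 = 1, so t = −7. So 57^(−1) ≡ −7 ≡ 73 (mod 80). Verify: 57 · 73 = 4161 ≡ 1 (mod 80). ✓

Final answer: 57^(−1) ≡ 73 (mod 80)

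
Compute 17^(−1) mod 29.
Apply the extended Euclidean algorithm to (29, 17), tracking rows (r, s, t) with s·29 + t·17 = r. Each division r_prev = q·r_cur + r_new produces the new row as (previous row) − q·(current row):
  row A: (29, 1, 0)   [1·29 + 0·17 = 29]
  row B: (17, 0, 1)   [0·29 + 1·17 = 17]
  29 = 1·17 + 12   → row C = row A − 1·row B = (12, 1, −1)   [check: 1·29 − 1·17 = 12]
  17 = 1·12 + 5   → row D = row B − 1·row C = (5, −1, 2)   [check: −1·29 + 2·17 = 5]
  12 = 2·5 + 2   → row E = row C − 2·row D = (2, 3, −5)   [check: 3·29 − 5·17 = 2]
  5 = 2·2 + 1   → row F = row D − 2·row E = (1, −7, 12)   [check: −7·29 + 12·17 = 1]
  2 = 2·1 + 0   → remainder 0, stop. gcd = 1 (last nonzero row F).
The gcd is 1, so 17 is invertible mod 29. The last nonzero row gives −7·29 + 12·17 = 1, so t = 12. So 17^(−1) ≡ 12 (mod 29). Verify: 17 · 12 = 204 ≡ 1 (mod 29). ✓

Final answer: 17^(−1) ≡ 12 (mod 29)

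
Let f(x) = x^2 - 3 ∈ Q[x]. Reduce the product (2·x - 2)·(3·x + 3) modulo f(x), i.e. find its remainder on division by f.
First multiply in Q[x] without reducing: a · b = 6·x^2 - 6. Now divide by f(x) = x^2 - 3, eliminating the leading term at each step:
  leading term 6·x^2: subtract (6)·f(x) = 6·x^2 - 18, leaving 12
The degree is now < 2, so this is the remainder. Hence a · b ≡ 12 in Q[x]/(f).

Final answer: a · b ≡ 12 (mod f(x))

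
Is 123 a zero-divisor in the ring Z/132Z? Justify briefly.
gcd(123, 132) = 3 > 1, so 123 is not a unit in Z/132Z. In Z/nZ every nonzero non-unit is a zero-divisor: explicitly, take b = 132/gcd = 44 ≠ 0 (mod 132); then 123·44 = 5412 = 41·132, i.e. 123·44 ≡ 0 (mod 132). So 123 is a zero-divisor.

Final answer: YES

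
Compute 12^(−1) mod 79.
Apply the extended Euclidean algorithm to (79, 12), tracking rows (r, s, t) with s·79 + t·12 = r. Each division r_prev = q·r_cur + r_new produces the new row as (previous row) − q·(current row):
  row A: (79, 1, 0)   [1·79 + 0·12 = 79]
  row B: (12, 0, 1)   [0·79 + 1·12 = 12]
  79 = 6·12 + 7   → row C = row A − 6·row B = (7, 1, −6)   [check: 1·79 − 6·12 = 7]
  12 = 1·7 + 5   → row D = row B − 1·row C = (5, −1, 7)   [check: −1·79 + 7·12 = 5]
  7 = 1·5 + 2   → row E = row C − 1·row D = (2, 2, −13)   [check: 2·79 − 13·12 = 2]
  5 = 2·2 + 1   → row F = row D − 2·row E = (1, −5, 33)   [check: −5·79 + 33·12 = 1]
  2 = 2·1 + 0   → remainder 0, stop. gcd = 1 (last nonzero row F).
The gcd is 1, so 12 is invertible mod 79. The last nonzero row gives −5·79 + 33·12 = 1, so t = 33. So 12^(−1) ≡ 33 (mod 79). Verify: 12 · 33 = 396 ≡ 1 (mod 79). ✓

Final answer: 12^(−1) ≡ 33 (mod 79)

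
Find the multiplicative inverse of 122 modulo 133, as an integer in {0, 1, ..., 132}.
Apply the extended Euclidean algorithm to (133, 122), tracking rows (r, s, t) with s·133 + t·122 = r. Each division r_prev = q·r_cur + r_new produces the new row as (previous row) − q·(current row):
  row A: (133, 1, 0)   [1·133 + 0·122 = 133]
  row B: (122, 0, 1)   [0·133 + 1·122 = 122]
  133 = 1·122 + 11   → row C = row A − 1·row B = (11, 1, −1)   [check: 1·133 − 1·122 = 11]
  122 = 11·11 + 1   → row D = row B − 11·row C = (1, −11, 12)   [check: −11·133 + 12·122 = 1]
  11 = 11·1 + 0   → remainder 0, stop. gcd = 1 (last nonzero row D).
The gcd is 1, so 122 is invertible mod 133. The last nonzero row gives −11·133 + 12·122 = 1, so t = 12. So 122^(−1) ≡ 12 (mod 133). Verify: 122 · 12 = 1464 ≡ 1 (mod 133). ✓

Final answer: 122^(−1) ≡ 12 (mod 133)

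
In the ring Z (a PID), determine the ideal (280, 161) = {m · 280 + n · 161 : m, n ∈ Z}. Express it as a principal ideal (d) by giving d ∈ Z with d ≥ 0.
(280, 161) = (7); d = 7

In the PID Z, (a, b) is generated by gcd(a, b). Compute gcd(280, 161) with the extended Euclidean algorithm, tracking rows (r, s, t) with s·280 + t·161 = r:
  row A: (280, 1, 0)   [1·280 + 0·161 = 280]
  row B: (161, 0, 1)   [0·280 + 1·161 = 161]
  280 = 1·161 + 119   → row C = row A − 1·row B = (119, 1, −1)   [check: 1·280 − 1·161 = 119]
  161 = 1·119 + 42   → row D = row B − 1·row C = (42, −1, 2)   [check: −1·280 + 2·161 = 42]
  119 = 2·42 + 35   → row E = row C − 2·row D = (35, 3, −5)   [check: 3·280 − 5·161 = 35]
  42 = 1·35 + 7   → row F = row D − 1·row E = (7, −4, 7)   [check: −4·280 + 7·161 = 7]
  35 = 5·7 + 0   → remainder 0, stop. gcd = 7 (last nonzero row F).
So gcd(280, 161) = 7, with Bézout identity −4·280 + 7·161 = 7. Containment (⊇): the Bézout identity exhibits 7 as an element of (280, 161), giving (7) ⊆ (280, 161). Containment (⊆): since 7 | 280 and 7 | 161 (280 = 7·40, 161 = 7·23), every Z-linear combination of 280 and 161 is divisible by 7, so (280, 161) ⊆ (7). Therefore (280, 161) = (7), d = 7.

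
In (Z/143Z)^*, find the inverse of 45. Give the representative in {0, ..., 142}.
Apply the extended Euclidean algorithm to (143, 45), tracking rows (r, s, t) with s·143 + t·45 = r. Each division r_prev = q·r_cur + r_new produces the new row as (previous row) − q·(current row):
  row A: (143, 1, 0)   [1·143 + 0·45 = 143]
  row B: (45, 0, 1)   [0·143 + 1·45 = 45]
  143 = 3·45 + 8   → row C = row A − 3·row B = (8, 1, −3)   [check: 1·143 − 3·45 = 8]
  45 = 5·8 + 5   → row D = row B − 5·row C = (5, −5, 16)   [check: −5·143 + 16·45 = 5]
  8 = 1·5 + 3   → row E = row C − 1·row D = (3, 6, −19)   [check: 6·143 − 19·45 = 3]
  5 = 1·3 + 2   → row F = row D − 1·row E = (2, −11, 35)   [check: −11·143 + 35·45 = 2]
  3 = 1·2 + 1   → row G = row E − 1·row F = (1, 17, −54)   [check: 17·143 − 54·45 = 1]
  2 = 2·1 + 0   → remainder 0, stop. gcd = 1 (last nonzero row G).
The gcd is 1, so 45 is invertible mod 143. The last nonzero row gives 17·143 − 54·45 = 1, so t = −54. So 45^(−1) ≡ −54 ≡ 89 (mod 143). Verify: 45 · 89 = 4005 ≡ 1 (mod 143). ✓

Final answer: 45^(−1) ≡ 89 (mod 143)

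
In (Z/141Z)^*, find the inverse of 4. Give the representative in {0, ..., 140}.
Apply the extended Euclidean algorithm to (141, 4), tracking rows (r, s, t) with s·141 + t·4 = r. Each division r_prev = q·r_cur + r_new produces the new row as (previous row) − q·(current row):
  row A: (141, 1, 0)   [1·141 + 0·4 = 141]
  row B: (4, 0, 1)   [0·141 + 1·4 = 4]
  141 = 35·4 + 1   → row C = row A − 35·row B = (1, 1, −35)   [check: 1·141 − 35·4 = 1]
  4 = 4·1 + 0   → remainder 0, stop. gcd = 1 (last nonzero row C).
The gcd is 1, so 4 is invertible mod 141. The last nonzero row gives 1·141 − 35·4 = 1, so t = −35. So 4^(−1) ≡ −35 ≡ 106 (mod 141). Verify: 4 · 106 = 424 ≡ 1 (mod 141). ✓

Final answer: 4^(−1) ≡ 106 (mod 141)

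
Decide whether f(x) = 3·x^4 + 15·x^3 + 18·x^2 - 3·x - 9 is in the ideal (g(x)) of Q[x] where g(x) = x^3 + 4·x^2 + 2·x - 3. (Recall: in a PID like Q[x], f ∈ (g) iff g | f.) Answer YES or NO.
YES

In Q[x] the ideal (g) consists of all multiples of g, so f ∈ (g) iff g | f, i.e. iff the remainder of f on division by g is 0. Divide f by g (g is monic, so eliminate the leading term of the running remainder at each step):
  leading term 3·x^4: subtract (3·x)·g(x) = 3·x^4 + 12·x^3 + 6·x^2 - 9·x, leaving 3·x^3 + 12·x^2 + 6·x - 9
  leading term 3·x^3: subtract (3)·g(x) = 3·x^3 + 12·x^2 + 6·x - 9, leaving 0
The remainder is 0, so f(x) = g(x) · h(x) with h(x) = 3·x + 3. Hence g | f, i.e. f ∈ (g).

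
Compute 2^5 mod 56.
32

Use repeated squaring. Binary(5) = 101. Walk through the bits of the exponent 5 left-to-right: at each bit after the leading one, square the running value, then multiply by 2 if the bit is 1 (always reducing mod 56):
  bit 1 = 1 (leading): start with 2.
  bit 2 = 0: square 2^2 = 4 (mod 56).
  bit 3 = 1: square 4^2 = 16; bit is 1, so multiply 16·2 = 32 (mod 56).
Final value: 2^5 ≡ 32 (mod 56).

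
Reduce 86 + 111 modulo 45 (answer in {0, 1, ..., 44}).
Reduce the summands first: 86 ≡ 41, 111 ≡ 21 (mod 45), so 86 + 111 ≡ 41 + 21 (mod 45). 41 + 21 = 62; 62 = 1·45 + 17, so (86 + 111) mod 45 = 17.

Final answer: 17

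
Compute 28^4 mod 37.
Use repeated squaring. Binary(4) = 100. Walk through the bits of the exponent 4 left-to-right: at each bit after the leading one, square the running value, then multiply by 28 if the bit is 1 (always reducing mod 37):
  bit 1 = 1 (leading): start with 28.
  bit 2 = 0: square 28^2 = 784 ≡ 7 (mod 37).
  bit 3 = 0: square 7^2 = 49 ≡ 12 (mod 37).
Final value: 28^4 ≡ 12 (mod 37).

Final answer: 12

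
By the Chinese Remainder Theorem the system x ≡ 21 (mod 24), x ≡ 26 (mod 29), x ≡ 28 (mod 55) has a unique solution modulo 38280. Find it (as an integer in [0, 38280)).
The moduli 24, 29, 55 are pairwise coprime, so by the CRT there is a unique solution mod 24·29·55 = 38280.
Solve by successive substitution. Start with x ≡ 21 (mod 24).
  Combine with x ≡ 26 (mod 29): write x = 21 + 24·t and require 21 + 24·t ≡ 26 (mod 29), i.e. 24·t ≡ 26 − 21 ≡ 5 (mod 29). Since 24^(−1) ≡ 23 (mod 29), t ≡ 23·5 ≡ 28 (mod 29). So x ≡ 21 + 24·28 = 693 (mod 696).
  Combine with x ≡ 28 (mod 55): write x = 693 + 696·t and require 693 + 696·t ≡ 28 (mod 55), i.e. 696·t ≡ 28 − 693 ≡ 50 (mod 55). Since 696^(−1) ≡ 26 (mod 55) (696 ≡ 36 (mod 55)), t ≡ 26·50 ≡ 35 (mod 55). So x ≡ 693 + 696·35 = 25053 (mod 38280).
Unique solution in [0, 38280): x = 25053.

Final answer: x ≡ 25053 (mod 38280); the representative in [0, 38280) is 25053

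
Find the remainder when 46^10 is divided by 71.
1

Use repeated squaring. Binary(10) = 1010. Walk through the bits of the exponent 10 left-to-right: at each bit after the leading one, square the running value, then multiply by 46 if the bit is 1 (always reducing mod 71):
  bit 1 = 1 (leading): start with 46.
  bit 2 = 0: square 46^2 = 2116 ≡ 57 (mod 71).
  bit 3 = 1: square 57^2 = 3249 ≡ 54; bit is 1, so multiply 54·46 = 2484 ≡ 70 (mod 71).
  bit 4 = 0: square 70^2 = 4900 ≡ 1 (mod 71).
Final value: 46^10 ≡ 1 (mod 71).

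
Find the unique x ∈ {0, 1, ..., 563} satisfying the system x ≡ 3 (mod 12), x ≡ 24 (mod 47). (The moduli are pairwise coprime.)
x ≡ 447 (mod 564); the representative in [0, 564) is 447

The moduli 12, 47 are pairwise coprime, so by the CRT there is a unique solution mod 12·47 = 564.
Solve by successive substitution. Start with x ≡ 3 (mod 12).
  Combine with x ≡ 24 (mod 47): write x = 3 + 12·t and require 3 + 12·t ≡ 24 (mod 47), i.e. 12·t ≡ 24 − 3 ≡ 21 (mod 47). Since 12^(−1) ≡ 4 (mod 47), t ≡ 4·21 ≡ 37 (mod 47). So x ≡ 3 + 12·37 = 447 (mod 564).
Unique solution in [0, 564): x = 447.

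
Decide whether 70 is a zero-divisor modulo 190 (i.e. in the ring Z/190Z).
YES

gcd(70, 190) = 10 > 1, so 70 is not a unit in Z/190Z. In Z/nZ every nonzero non-unit is a zero-divisor: explicitly, take b = 190/gcd = 19 ≠ 0 (mod 190); then 70·19 = 1330 = 7·190, i.e. 70·19 ≡ 0 (mod 190). So 70 is a zero-divisor.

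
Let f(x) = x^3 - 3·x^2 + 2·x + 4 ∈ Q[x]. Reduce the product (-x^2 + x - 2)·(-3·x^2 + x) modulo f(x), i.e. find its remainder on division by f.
a · b ≡ 16·x^2 - 24·x - 20 (mod f(x))

First multiply in Q[x] without reducing: a · b = 3·x^4 - 4·x^3 + 7·x^2 - 2·x. Now divide by f(x) = x^3 - 3·x^2 + 2·x + 4, eliminating the leading term at each step:
  leading term 3·x^4: subtract (3·x)·f(x) = 3·x^4 - 9·x^3 + 6·x^2 + 12·x, leaving 5·x^3 + x^2 - 14·x
  leading term 5·x^3: subtract (5)·f(x) = 5·x^3 - 15·x^2 + 10·x + 20, leaving 16·x^2 - 24·x - 20
The degree is now < 3, so this is the remainder. Hence a · b ≡ 16·x^2 - 24·x - 20 in Q[x]/(f).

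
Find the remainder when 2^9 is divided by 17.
Use repeated squaring. Binary(9) = 1001. Walk through the bits of the exponent 9 left-to-right: at each bit after the leading one, square the running value, then multiply by 2 if the bit is 1 (always reducing mod 17):
  bit 1 = 1 (leading): start with 2.
  bit 2 = 0: square 2^2 = 4 (mod 17).
  bit 3 = 0: square 4^2 = 16 (mod 17).
  bit 4 = 1: square 16^2 = 256 ≡ 1; bit is 1, so multiply 1·2 = 2 (mod 17).
Final value: 2^9 ≡ 2 (mod 17).

Final answer: 2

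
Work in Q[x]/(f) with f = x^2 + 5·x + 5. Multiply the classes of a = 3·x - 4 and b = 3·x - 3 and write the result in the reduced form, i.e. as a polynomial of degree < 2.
a · b ≡ -66·x - 33 (mod f(x))

First multiply in Q[x] without reducing: a · b = 9·x^2 - 21·x + 12. Now divide by f(x) = x^2 + 5·x + 5, eliminating the leading term at each step:
  leading term 9·x^2: subtract (9)·f(x) = 9·x^2 + 45·x + 45, leaving -66·x - 33
The degree is now < 2, so this is the remainder. Hence a · b ≡ -66·x - 33 in Q[x]/(f).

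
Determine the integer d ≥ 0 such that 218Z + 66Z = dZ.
In the PID Z, (a, b) is generated by gcd(a, b). Compute gcd(218, 66) with the extended Euclidean algorithm, tracking rows (r, s, t) with s·218 + t·66 = r:
  row A: (218, 1, 0)   [1·218 + 0·66 = 218]
  row B: (66, 0, 1)   [0·218 + 1·66 = 66]
  218 = 3·66 + 20   → row C = row A − 3·row B = (20, 1, −3)   [check: 1·218 − 3·66 = 20]
  66 = 3·20 + 6   → row D = row B − 3·row C = (6, −3, 10)   [check: −3·218 + 10·66 = 6]
  20 = 3·6 + 2   → row E = row C − 3·row D = (2, 10, −33)   [check: 10·218 − 33·66 = 2]
  6 = 3·2 + 0   → remainder 0, stop. gcd = 2 (last nonzero row E).
So gcd(218, 66) = 2, with Bézout identity 10·218 − 33·66 = 2. Containment (⊇): the Bézout identity exhibits 2 as an element of (218, 66), giving (2) ⊆ (218, 66). Containment (⊆): since 2 | 218 and 2 | 66 (218 = 2·109, 66 = 2·33), every Z-linear combination of 218 and 66 is divisible by 2, so (218, 66) ⊆ (2). Therefore (218, 66) = (2), d = 2.

Final answer: (218, 66) = (2); d = 2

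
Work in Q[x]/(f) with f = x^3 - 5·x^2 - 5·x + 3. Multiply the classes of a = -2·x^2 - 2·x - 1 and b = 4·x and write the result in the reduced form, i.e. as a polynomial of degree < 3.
First multiply in Q[x] without reducing: a · b = -8·x^3 - 8·x^2 - 4·x. Now divide by f(x) = x^3 - 5·x^2 - 5·x + 3, eliminating the leading term at each step:
  leading term -8·x^3: subtract (-8)·f(x) = -8·x^3 + 40·x^2 + 40·x - 24, leaving -48·x^2 - 44·x + 24
The degree is now < 3, so this is the remainder. Hence a · b ≡ -48·x^2 - 44·x + 24 in Q[x]/(f).

Final answer: a · b ≡ -48·x^2 - 44·x + 24 (mod f(x))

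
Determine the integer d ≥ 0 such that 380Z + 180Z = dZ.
(380, 180) = (20); d = 20

In the PID Z, (a, b) is generated by gcd(a, b). Compute gcd(380, 180) with the extended Euclidean algorithm, tracking rows (r, s, t) with s·380 + t·180 = r:
  row A: (380, 1, 0)   [1·380 + 0·180 = 380]
  row B: (180, 0, 1)   [0·380 + 1·180 = 180]
  380 = 2·180 + 20   → row C = row A − 2·row B = (20, 1, −2)   [check: 1·380 − 2·180 = 20]
  180 = 9·20 + 0   → remainder 0, stop. gcd = 20 (last nonzero row C).
So gcd(380, 180) = 20, with Bézout identity 1·380 − 2·180 = 20. Containment (⊇): the Bézout identity exhibits 20 as an element of (380, 180), giving (20) ⊆ (380, 180). Containment (⊆): since 20 | 380 and 20 | 180 (380 = 20·19, 180 = 20·9), every Z-linear combination of 380 and 180 is divisible by 20, so (380, 180) ⊆ (20). Therefore (380, 180) = (20), d = 20.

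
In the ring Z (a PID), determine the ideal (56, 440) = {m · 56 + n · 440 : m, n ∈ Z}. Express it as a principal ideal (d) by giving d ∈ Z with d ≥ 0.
In the PID Z, (a, b) is generated by gcd(a, b). Compute gcd(440, 56) with the extended Euclidean algorithm, tracking rows (r, s, t) with s·440 + t·56 = r:
  row A: (440, 1, 0)   [1·440 + 0·56 = 440]
  row B: (56, 0, 1)   [0·440 + 1·56 = 56]
  440 = 7·56 + 48   → row C = row A − 7·row B = (48, 1, −7)   [check: 1·440 − 7·56 = 48]
  56 = 1·48 + 8   → row D = row B − 1·row C = (8, −1, 8)   [check: −1·440 + 8·56 = 8]
  48 = 6·8 + 0   → remainder 0, stop. gcd = 8 (last nonzero row D).
So gcd(56, 440) = 8, with Bézout identity −1·440 + 8·56 = 8. Containment (⊇): the Bézout identity exhibits 8 as an element of (56, 440), giving (8) ⊆ (56, 440). Containment (⊆): since 8 | 56 and 8 | 440 (56 = 8·7, 440 = 8·55), every Z-linear combination of 56 and 440 is divisible by 8, so (56, 440) ⊆ (8). Therefore (56, 440) = (8), d = 8.

Final answer: (56, 440) = (8); d = 8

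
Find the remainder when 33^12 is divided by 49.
Use repeated squaring. Binary(12) = 1100. Walk through the bits of the exponent 12 left-to-right: at each bit after the leading one, square the running value, then multiply by 33 if the bit is 1 (always reducing mod 49):
  bit 1 = 1 (leading): start with 33.
  bit 2 = 1: square 33^2 = 1089 ≡ 11; bit is 1, so multiply 11·33 = 363 ≡ 20 (mod 49).
  bit 3 = 0: square 20^2 = 400 ≡ 8 (mod 49).
  bit 4 = 0: square 8^2 = 64 ≡ 15 (mod 49).
Final value: 33^12 ≡ 15 (mod 49).

Final answer: 15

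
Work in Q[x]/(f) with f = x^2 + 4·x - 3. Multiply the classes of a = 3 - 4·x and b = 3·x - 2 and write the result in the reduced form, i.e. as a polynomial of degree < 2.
a · b ≡ 65·x - 42 (mod f(x))

First multiply in Q[x] without reducing: a · b = -12·x^2 + 17·x - 6. Now divide by f(x) = x^2 + 4·x - 3, eliminating the leading term at each step:
  leading term -12·x^2: subtract (-12)·f(x) = -12·x^2 - 48·x + 36, leaving 65·x - 42
The degree is now < 2, so this is the remainder. Hence a · b ≡ 65·x - 42 in Q[x]/(f).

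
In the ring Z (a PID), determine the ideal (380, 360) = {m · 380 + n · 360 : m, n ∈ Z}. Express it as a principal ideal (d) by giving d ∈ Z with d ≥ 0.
In the PID Z, (a, b) is generated by gcd(a, b). Compute gcd(380, 360) with the extended Euclidean algorithm, tracking rows (r, s, t) with s·380 + t·360 = r:
  row A: (380, 1, 0)   [1·380 + 0·360 = 380]
  row B: (360, 0, 1)   [0·380 + 1·360 = 360]
  380 = 1·360 + 20   → row C = row A − 1·row B = (20, 1, −1)   [check: 1·380 − 1·360 = 20]
  360 = 18·20 + 0   → remainder 0, stop. gcd = 20 (last nonzero row C).
So gcd(380, 360) = 20, with Bézout identity 1·380 − 1·360 = 20. Containment (⊇): the Bézout identity exhibits 20 as an element of (380, 360), giving (20) ⊆ (380, 360). Containment (⊆): since 20 | 380 and 20 | 360 (380 = 20·19, 360 = 20·18), every Z-linear combination of 380 and 360 is divisible by 20, so (380, 360) ⊆ (20). Therefore (380, 360) = (20), d = 20.

Final answer: (380, 360) = (20); d = 20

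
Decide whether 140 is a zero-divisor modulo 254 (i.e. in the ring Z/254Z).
YES

gcd(140, 254) = 2 > 1, so 140 is not a unit in Z/254Z. In Z/nZ every nonzero non-unit is a zero-divisor: explicitly, take b = 254/gcd = 127 ≠ 0 (mod 254); then 140·127 = 17780 = 70·254, i.e. 140·127 ≡ 0 (mod 254). So 140 is a zero-divisor.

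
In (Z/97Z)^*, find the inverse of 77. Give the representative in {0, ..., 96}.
Apply the extended Euclidean algorithm to (97, 77), tracking rows (r, s, t) with s·97 + t·77 = r. Each division r_prev = q·r_cur + r_new produces the new row as (previous row) − q·(current row):
  row A: (97, 1, 0)   [1·97 + 0·77 = 97]
  row B: (77, 0, 1)   [0·97 + 1·77 = 77]
  97 = 1·77 + 20   → row C = row A − 1·row B = (20, 1, −1)   [check: 1·97 − 1·77 = 20]
  77 = 3·20 + 17   → row D = row B − 3·row C = (17, −3, 4)   [check: −3·97 + 4·77 = 17]
  20 = 1·17 + 3   → row E = row C − 1·row D = (3, 4, −5)   [check: 4·97 − 5·77 = 3]
  17 = 5·3 + 2   → row F = row D − 5·row E = (2, −23, 29)   [check: −23·97 + 29·77 = 2]
  3 = 1·2 + 1   → row G = row E − 1·row F = (1, 27, −34)   [check: 27·97 − 34·77 = 1]
  2 = 2·1 + 0   → remainder 0, stop. gcd = 1 (last nonzero row G).
The gcd is 1, so 77 is invertible mod 97. The last nonzero row gives 27·97 − 34·77 = 1, so t = −34. So 77^(−1) ≡ −34 ≡ 63 (mod 97). Verify: 77 · 63 = 4851 ≡ 1 (mod 97). ✓

Final answer: 77^(−1) ≡ 63 (mod 97)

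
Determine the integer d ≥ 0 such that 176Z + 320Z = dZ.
In the PID Z, (a, b) is generated by gcd(a, b). Compute gcd(320, 176) with the extended Euclidean algorithm, tracking rows (r, s, t) with s·320 + t·176 = r:
  row A: (320, 1, 0)   [1·320 + 0·176 = 320]
  row B: (176, 0, 1)   [0·320 + 1·176 = 176]
  320 = 1·176 + 144   → row C = row A − 1·row B = (144, 1, −1)   [check: 1·320 − 1·176 = 144]
  176 = 1·144 + 32   → row D = row B − 1·row C = (32, −1, 2)   [check: −1·320 + 2·176 = 32]
  144 = 4·32 + 16   → row E = row C − 4·row D = (16, 5, −9)   [check: 5·320 − 9·176 = 16]
  32 = 2·16 + 0   → remainder 0, stop. gcd = 16 (last nonzero row E).
So gcd(176, 320) = 16, with Bézout identity 5·320 − 9·176 = 16. Containment (⊇): the Bézout identity exhibits 16 as an element of (176, 320), giving (16) ⊆ (176, 320). Containment (⊆): since 16 | 176 and 16 | 320 (176 = 16·11, 320 = 16·20), every Z-linear combination of 176 and 320 is divisible by 16, so (176, 320) ⊆ (16). Therefore (176, 320) = (16), d = 16.

Final answer: (176, 320) = (16); d = 16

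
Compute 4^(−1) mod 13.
4^(−1) ≡ 10 (mod 13)

Apply the extended Euclidean algorithm to (13, 4), tracking rows (r, s, t) with s·13 + t·4 = r. Each division r_prev = q·r_cur + r_new produces the new row as (previous row) − q·(current row):
  row A: (13, 1, 0)   [1·13 + 0·4 = 13]
  row B: (4, 0, 1)   [0·13 + 1·4 = 4]
  13 = 3·4 + 1   → row C = row A − 3·row B = (1, 1, −3)   [check: 1·13 − 3·4 = 1]
  4 = 4·1 + 0   → remainder 0, stop. gcd = 1 (last nonzero row C).
The gcd is 1, so 4 is invertible mod 13. The last nonzero row gives 1·13 − 3·4 = 1, so t = −3. So 4^(−1) ≡ −3 ≡ 10 (mod 13). Verify: 4 · 10 = 40 ≡ 1 (mod 13). ✓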